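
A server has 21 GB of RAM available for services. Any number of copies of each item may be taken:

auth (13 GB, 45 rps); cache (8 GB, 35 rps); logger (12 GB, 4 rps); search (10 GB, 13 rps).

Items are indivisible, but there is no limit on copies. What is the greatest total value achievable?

80 rps

Best value-per-unit is cache at 35/8; filling with it alone gives 2×35 = 70.
Optimal mix: 1×auth + 1×cache → memory 21, value 80.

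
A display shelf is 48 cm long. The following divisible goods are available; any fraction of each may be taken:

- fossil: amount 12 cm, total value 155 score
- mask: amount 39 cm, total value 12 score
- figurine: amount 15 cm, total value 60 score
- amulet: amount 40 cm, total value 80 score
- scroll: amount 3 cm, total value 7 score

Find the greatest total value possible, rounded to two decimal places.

258.00

Take in order of value per unit:
- fossil (155/12 per unit): all 12 → value 155, running total 155.00
- figurine (60/15 per unit): all 15 → value 60, running total 215.00
- scroll (7/3 per unit): all 3 → value 7, running total 222.00
- amulet (80/40 per unit): 18 of 40 → value 18×80/40 = 36.0000, running total 258.00
Total 258.00.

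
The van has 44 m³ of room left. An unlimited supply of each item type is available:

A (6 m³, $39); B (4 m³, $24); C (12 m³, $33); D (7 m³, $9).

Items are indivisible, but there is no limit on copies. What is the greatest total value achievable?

$282

Best value-per-unit is A at 39/6; filling with it alone gives 7×39 = 273.
Optimal mix: 6×A + 2×B → volume 44, value 282.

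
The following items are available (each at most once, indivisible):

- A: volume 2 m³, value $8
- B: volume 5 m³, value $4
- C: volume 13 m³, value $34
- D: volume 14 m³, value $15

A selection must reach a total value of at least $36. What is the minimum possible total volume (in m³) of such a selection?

15

Subsets with value ≥ 36, sorted by total volume:
- A+C: volume 15, value 42
- B+C: volume 18, value 38
Minimum volume: 15 m³.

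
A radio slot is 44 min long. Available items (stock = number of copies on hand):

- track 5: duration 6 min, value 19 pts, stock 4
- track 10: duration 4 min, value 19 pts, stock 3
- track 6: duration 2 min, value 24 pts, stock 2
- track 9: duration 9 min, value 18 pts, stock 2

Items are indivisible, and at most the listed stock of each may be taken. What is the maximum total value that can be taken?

Best selections within duration 44 and stock limits:
- 4×track 5 + 3×track 10 + 2×track 6: duration 40, value 181
- 3×track 5 + 3×track 10 + 2×track 6 + 1×track 9: duration 43, value 180
Best: 181 pts.

181 pts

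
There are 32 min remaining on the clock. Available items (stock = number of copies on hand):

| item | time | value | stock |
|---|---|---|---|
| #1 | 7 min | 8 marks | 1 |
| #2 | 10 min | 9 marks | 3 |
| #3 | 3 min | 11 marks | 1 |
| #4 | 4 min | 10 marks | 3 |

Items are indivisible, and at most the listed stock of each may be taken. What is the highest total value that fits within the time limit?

58 marks

Top feasible selections:
- 1×#1 + 1×#2 + 1×#3 + 3×#4: time 32, value 58
- 1×#2 + 1×#3 + 3×#4: time 25, value 50
Best: 58 marks.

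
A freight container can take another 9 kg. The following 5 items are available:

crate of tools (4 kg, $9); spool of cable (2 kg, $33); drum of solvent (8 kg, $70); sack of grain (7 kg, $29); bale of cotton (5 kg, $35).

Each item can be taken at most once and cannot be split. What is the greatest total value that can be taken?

Check high-value combinations within 9 kg:
- drum of solvent: weight 8, value 70
- spool of cable+bale of cotton: weight 2+5=7, value 33+35=68
- spool of cable+sack of grain: weight 2+7=9, value 33+29=62
Best: $70.

$70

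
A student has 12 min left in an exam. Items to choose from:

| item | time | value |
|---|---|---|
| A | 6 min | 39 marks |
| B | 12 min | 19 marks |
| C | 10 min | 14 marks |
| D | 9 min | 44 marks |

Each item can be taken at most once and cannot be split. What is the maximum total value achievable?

44 marks

Check high-value combinations within 12 min:
- D: time 9, value 44
- A: time 6, value 39
- B: time 12, value 19
- C: time 10, value 14
Best: 44 marks.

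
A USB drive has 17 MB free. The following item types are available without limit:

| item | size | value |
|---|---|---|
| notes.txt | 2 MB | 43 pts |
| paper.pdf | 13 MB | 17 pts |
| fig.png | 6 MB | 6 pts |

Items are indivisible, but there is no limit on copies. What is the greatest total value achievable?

344 pts

Best value-per-unit is notes.txt at 43/2, and filling with it alone uses size 8×2=16. No mix of the others beats 8×43 = 344.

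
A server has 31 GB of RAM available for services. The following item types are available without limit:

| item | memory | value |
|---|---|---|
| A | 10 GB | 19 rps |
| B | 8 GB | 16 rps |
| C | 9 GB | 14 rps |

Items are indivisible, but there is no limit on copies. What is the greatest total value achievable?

Best value-per-unit is B at 16/8; filling with it alone gives 3×16 = 48.
Optimal mix: 3×A → memory 30, value 57.

57 rps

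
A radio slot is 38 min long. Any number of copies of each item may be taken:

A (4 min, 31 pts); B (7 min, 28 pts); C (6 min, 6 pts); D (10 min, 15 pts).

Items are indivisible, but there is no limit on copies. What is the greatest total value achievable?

Best value-per-unit is A at 31/4, and filling with it alone uses duration 9×4=36. No mix of the others beats 9×31 = 279.

279 pts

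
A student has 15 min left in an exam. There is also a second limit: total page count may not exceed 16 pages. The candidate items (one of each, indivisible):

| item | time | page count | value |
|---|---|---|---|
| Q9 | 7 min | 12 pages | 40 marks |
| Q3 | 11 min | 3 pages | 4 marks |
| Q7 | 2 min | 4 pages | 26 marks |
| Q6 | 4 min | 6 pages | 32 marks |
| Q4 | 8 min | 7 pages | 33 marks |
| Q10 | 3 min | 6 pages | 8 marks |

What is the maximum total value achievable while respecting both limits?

Feasible sets respecting both limits:
- Q9+Q7: time 9, page count 16, value 66
- Q7+Q6+Q10: time 9, page count 16, value 66
- Q6+Q4: time 12, page count 13, value 65
Best: 66 marks.

66 marks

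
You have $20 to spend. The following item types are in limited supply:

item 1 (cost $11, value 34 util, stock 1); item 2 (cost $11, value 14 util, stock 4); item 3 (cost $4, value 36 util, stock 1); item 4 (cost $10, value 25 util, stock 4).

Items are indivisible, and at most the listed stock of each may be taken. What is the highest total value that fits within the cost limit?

70 util

Best selections within cost 20 and stock limits:
- 1×item 1 + 1×item 3: cost 15, value 70
- 1×item 3 + 1×item 4: cost 14, value 61
Best: 70 util.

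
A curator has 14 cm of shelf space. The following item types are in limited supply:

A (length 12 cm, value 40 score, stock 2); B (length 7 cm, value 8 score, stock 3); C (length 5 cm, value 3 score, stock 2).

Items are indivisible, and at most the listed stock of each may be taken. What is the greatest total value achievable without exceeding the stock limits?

Top feasible selections:
- 1×A: length 12, value 40
- 2×B: length 14, value 16
- 1×B + 1×C: length 12, value 11
- 1×B: length 7, value 8
Best: 40 score.

40 score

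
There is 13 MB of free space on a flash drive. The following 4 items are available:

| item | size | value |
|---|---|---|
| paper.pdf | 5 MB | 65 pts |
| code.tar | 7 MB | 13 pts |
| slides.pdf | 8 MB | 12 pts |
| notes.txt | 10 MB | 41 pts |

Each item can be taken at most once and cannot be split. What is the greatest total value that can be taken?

Check high-value combinations within 13 MB:
- paper.pdf+code.tar: size 5+7=12, value 65+13=78
- paper.pdf+slides.pdf: size 5+8=13, value 65+12=77
- paper.pdf: size 5, value 65
- notes.txt: size 10, value 41
- code.tar: size 7, value 13
Best: 78 pts.

78 pts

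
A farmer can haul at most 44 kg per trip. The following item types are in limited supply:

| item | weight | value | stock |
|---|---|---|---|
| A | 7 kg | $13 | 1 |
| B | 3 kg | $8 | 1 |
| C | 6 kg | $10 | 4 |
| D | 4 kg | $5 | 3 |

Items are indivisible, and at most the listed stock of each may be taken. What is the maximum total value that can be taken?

$71

Top feasible selections:
- 1×A + 1×B + 4×C + 2×D: weight 42, value 71
- 1×A + 4×C + 3×D: weight 43, value 68
Best: $71.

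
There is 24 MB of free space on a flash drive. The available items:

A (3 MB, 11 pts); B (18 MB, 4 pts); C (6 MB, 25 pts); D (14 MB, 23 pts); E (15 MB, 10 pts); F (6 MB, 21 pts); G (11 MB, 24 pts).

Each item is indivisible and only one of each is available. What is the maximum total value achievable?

70 pts

Check high-value combinations within 24 MB:
- C+F+G: size 6+6+11=23, value 25+21+24=70
- A+C+G: size 3+6+11=20, value 11+25+24=60
- A+C+D: size 3+6+14=23, value 11+25+23=59
- A+C+F: size 3+6+6=15, value 11+25+21=57
Best: 70 pts.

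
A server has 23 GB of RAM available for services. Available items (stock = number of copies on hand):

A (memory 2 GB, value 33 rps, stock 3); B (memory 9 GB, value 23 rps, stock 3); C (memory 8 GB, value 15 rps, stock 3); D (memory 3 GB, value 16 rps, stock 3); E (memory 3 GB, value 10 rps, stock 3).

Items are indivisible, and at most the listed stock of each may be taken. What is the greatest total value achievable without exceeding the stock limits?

Best selections within memory 23 and stock limits:
- 3×A + 3×D + 2×E: memory 21, value 167
- 3×A + 1×C + 3×D: memory 23, value 162
Best: 167 rps.

167 rps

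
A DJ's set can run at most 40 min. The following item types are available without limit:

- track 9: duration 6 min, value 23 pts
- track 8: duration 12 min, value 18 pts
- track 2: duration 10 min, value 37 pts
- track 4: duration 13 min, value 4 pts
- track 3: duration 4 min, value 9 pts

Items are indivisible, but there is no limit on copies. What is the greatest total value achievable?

152 pts

Best value-per-unit is track 9 at 23/6; filling with it alone gives 6×23 = 138.
Optimal mix: 5×track 9 + 1×track 2 → duration 40, value 152.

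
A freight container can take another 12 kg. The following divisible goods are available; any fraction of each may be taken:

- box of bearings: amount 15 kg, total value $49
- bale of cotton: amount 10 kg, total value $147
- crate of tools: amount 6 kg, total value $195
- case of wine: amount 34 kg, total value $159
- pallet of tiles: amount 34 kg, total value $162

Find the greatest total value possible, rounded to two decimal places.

283.20

Take in order of value per unit:
- crate of tools (195/6 per unit): all 6 → value 195, running total 195.00
- bale of cotton (147/10 per unit): 6 of 10 → value 6×147/10 = 88.2000, running total 283.20
Total 283.20.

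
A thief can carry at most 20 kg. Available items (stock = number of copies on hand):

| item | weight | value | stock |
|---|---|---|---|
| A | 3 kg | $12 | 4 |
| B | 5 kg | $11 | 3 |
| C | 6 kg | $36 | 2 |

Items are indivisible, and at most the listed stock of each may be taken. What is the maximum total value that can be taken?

Top feasible selections:
- 2×A + 2×C: weight 18, value 96
- 1×A + 1×B + 2×C: weight 20, value 95
- 1×A + 2×C: weight 15, value 84
- 4×A + 1×C: weight 18, value 84
Best: $96.

$96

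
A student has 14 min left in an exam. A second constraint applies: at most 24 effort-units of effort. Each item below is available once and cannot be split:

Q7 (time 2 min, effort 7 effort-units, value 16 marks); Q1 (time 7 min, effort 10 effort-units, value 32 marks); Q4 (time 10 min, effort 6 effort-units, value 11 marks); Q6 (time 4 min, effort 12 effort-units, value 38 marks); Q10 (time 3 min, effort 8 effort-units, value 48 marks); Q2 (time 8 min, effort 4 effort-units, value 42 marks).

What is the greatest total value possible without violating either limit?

106 marks

Feasible sets respecting both limits:
- Q7+Q10+Q2: time 13, effort 19, value 106
- Q7+Q6+Q2: time 14, effort 23, value 96
- Q10+Q2: time 11, effort 12, value 90
- Q6+Q10: time 7, effort 20, value 86
Best: 106 marks.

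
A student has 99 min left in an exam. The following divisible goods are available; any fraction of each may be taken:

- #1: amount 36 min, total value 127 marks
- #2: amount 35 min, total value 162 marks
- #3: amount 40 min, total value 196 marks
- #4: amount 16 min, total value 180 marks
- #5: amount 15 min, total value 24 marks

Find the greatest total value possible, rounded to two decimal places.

566.22

Take in order of value per unit:
- #4 (180/16 per unit): all 16 → value 180, running total 180.00
- #3 (196/40 per unit): all 40 → value 196, running total 376.00
- #2 (162/35 per unit): all 35 → value 162, running total 538.00
- #1 (127/36 per unit): 8 of 36 → value 8×127/36 = 28.2222, running total 566.22
Total 566.22.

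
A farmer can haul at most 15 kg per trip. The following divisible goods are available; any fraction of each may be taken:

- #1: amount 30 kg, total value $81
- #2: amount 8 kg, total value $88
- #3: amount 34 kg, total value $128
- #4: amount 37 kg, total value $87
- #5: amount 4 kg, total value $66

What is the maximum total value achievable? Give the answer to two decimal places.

Take in order of value per unit:
- #5 (66/4 per unit): all 4 → value 66, running total 66.00
- #2 (88/8 per unit): all 8 → value 88, running total 154.00
- #3 (128/34 per unit): 3 of 34 → value 3×128/34 = 11.2941, running total 165.29
Total 165.29.

165.29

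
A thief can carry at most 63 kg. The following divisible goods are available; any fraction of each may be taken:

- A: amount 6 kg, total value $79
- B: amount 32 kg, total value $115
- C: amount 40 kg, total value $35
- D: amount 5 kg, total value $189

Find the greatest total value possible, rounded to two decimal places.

400.50

Take in order of value per unit:
- D (189/5 per unit): all 5 → value 189, running total 189.00
- A (79/6 per unit): all 6 → value 79, running total 268.00
- B (115/32 per unit): all 32 → value 115, running total 383.00
- C (35/40 per unit): 20 of 40 → value 20×35/40 = 17.5000, running total 400.50
Total 400.50.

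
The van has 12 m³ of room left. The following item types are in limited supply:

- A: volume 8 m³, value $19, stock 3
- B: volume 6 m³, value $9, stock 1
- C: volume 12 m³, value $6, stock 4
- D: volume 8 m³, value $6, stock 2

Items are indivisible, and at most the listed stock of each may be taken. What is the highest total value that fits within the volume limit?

Top feasible selections:
- 1×A: volume 8, value 19
- 1×B: volume 6, value 9
Best: $19.

$19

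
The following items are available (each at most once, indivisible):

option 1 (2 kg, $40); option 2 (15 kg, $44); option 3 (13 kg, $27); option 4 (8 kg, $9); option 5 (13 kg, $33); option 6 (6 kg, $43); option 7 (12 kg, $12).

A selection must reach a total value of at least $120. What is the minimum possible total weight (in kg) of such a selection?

Subsets with value ≥ 120, sorted by total weight:
- option 1+option 2+option 6: weight 23, value 127
- option 1+option 4+option 5+option 6: weight 29, value 125
- option 1+option 2+option 4+option 6: weight 31, value 136
Minimum weight: 23 kg.

23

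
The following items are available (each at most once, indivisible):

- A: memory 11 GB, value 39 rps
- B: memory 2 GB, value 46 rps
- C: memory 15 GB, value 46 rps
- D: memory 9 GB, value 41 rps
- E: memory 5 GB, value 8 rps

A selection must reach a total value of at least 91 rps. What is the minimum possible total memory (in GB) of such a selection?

Subsets with value ≥ 91, sorted by total memory:
- B+D+E: memory 16, value 95
- B+C: memory 17, value 92
- A+B+E: memory 18, value 93
Minimum memory: 16 GB.

16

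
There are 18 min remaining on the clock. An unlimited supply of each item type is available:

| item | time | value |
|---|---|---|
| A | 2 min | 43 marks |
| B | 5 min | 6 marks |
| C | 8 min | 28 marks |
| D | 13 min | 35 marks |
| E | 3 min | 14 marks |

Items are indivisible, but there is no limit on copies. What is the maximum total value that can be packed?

Best value-per-unit is A at 43/2, and filling with it alone uses time 9×2=18. No mix of the others beats 9×43 = 387.

387 marks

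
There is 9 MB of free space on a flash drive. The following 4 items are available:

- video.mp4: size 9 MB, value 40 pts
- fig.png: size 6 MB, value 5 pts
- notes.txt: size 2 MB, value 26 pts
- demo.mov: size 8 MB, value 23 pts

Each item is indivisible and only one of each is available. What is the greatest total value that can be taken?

40 pts

This is a 0/1 knapsack; check combinations near the capacity.
- video.mp4: size 9, value 40
- fig.png+notes.txt: size 6+2=8, value 5+26=31
- notes.txt: size 2, value 26
Best: 40 pts.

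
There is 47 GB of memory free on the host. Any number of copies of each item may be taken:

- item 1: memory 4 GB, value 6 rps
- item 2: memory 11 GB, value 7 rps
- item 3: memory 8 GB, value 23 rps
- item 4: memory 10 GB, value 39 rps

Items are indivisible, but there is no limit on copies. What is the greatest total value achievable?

163 rps

Best value-per-unit is item 4 at 39/10; filling with it alone gives 4×39 = 156.
Optimal mix: 2×item 3 + 3×item 4 → memory 46, value 163.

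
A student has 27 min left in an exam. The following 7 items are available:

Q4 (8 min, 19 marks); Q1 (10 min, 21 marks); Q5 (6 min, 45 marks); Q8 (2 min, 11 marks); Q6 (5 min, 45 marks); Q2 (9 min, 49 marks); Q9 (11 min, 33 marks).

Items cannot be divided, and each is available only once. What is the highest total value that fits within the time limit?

This is a 0/1 knapsack; check combinations near the capacity.
- Q5+Q8+Q6+Q2: time 6+2+5+9=22, value 45+11+45+49=150
- Q5+Q6+Q2: time 6+5+9=20, value 45+45+49=139
- Q8+Q6+Q2+Q9: time 2+5+9+11=27, value 11+45+49+33=138
Best: 150 marks.

150 marks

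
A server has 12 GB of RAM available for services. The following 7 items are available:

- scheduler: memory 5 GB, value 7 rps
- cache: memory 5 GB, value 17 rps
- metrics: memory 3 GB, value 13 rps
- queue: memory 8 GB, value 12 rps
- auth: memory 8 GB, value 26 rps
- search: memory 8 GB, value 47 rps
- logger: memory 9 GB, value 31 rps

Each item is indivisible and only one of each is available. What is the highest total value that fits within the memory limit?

Check high-value combinations within 12 GB:
- metrics+search: memory 3+8=11, value 13+47=60
- search: memory 8, value 47
- metrics+logger: memory 3+9=12, value 13+31=44
- metrics+auth: memory 3+8=11, value 13+26=39
Best: 60 rps.

60 rps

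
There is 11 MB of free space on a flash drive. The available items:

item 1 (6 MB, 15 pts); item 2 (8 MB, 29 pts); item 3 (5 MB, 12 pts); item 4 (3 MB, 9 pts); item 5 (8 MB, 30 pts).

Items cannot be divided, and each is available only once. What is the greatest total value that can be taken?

39 pts

Check high-value combinations within 11 MB:
- item 4+item 5: size 3+8=11, value 9+30=39
- item 2+item 4: size 8+3=11, value 29+9=38
- item 5: size 8, value 30
- item 2: size 8, value 29
- item 1+item 3: size 6+5=11, value 15+12=27
Best: 39 pts.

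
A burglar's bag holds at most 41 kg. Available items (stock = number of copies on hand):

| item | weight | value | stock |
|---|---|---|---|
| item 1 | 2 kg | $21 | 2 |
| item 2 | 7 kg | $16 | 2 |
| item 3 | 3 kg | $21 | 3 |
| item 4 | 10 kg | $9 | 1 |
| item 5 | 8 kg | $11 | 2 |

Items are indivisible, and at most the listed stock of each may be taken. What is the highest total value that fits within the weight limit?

$148

Top feasible selections:
- 2×item 1 + 2×item 2 + 3×item 3 + 1×item 5: weight 35, value 148
- 2×item 1 + 2×item 2 + 3×item 3 + 1×item 4: weight 37, value 146
- 2×item 1 + 1×item 2 + 3×item 3 + 2×item 5: weight 36, value 143
- 2×item 1 + 1×item 2 + 3×item 3 + 1×item 4 + 1×item 5: weight 38, value 141
Best: $148.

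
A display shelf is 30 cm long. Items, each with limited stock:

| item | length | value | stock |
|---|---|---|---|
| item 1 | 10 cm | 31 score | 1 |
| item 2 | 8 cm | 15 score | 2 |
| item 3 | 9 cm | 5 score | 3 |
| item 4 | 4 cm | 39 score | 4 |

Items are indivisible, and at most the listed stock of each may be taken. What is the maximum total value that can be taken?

Best selections within length 30 and stock limits:
- 1×item 1 + 4×item 4: length 26, value 187
- 1×item 2 + 4×item 4: length 24, value 171
- 1×item 1 + 1×item 2 + 3×item 4: length 30, value 163
Best: 187 score.

187 score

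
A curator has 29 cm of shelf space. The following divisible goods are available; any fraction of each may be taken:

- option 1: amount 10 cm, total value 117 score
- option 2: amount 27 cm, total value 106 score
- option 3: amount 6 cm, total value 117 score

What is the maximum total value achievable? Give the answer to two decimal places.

Take in order of value per unit:
- option 3 (117/6 per unit): all 6 → value 117, running total 117.00
- option 1 (117/10 per unit): all 10 → value 117, running total 234.00
- option 2 (106/27 per unit): 13 of 27 → value 13×106/27 = 51.0370, running total 285.04
Total 285.04.

285.04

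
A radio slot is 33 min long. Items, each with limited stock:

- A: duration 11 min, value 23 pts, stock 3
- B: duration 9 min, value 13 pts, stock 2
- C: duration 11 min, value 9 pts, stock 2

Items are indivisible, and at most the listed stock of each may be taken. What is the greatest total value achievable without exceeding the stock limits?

Top feasible selections:
- 3×A: duration 33, value 69
- 2×A + 1×B: duration 31, value 59
Best: 69 pts.

69 pts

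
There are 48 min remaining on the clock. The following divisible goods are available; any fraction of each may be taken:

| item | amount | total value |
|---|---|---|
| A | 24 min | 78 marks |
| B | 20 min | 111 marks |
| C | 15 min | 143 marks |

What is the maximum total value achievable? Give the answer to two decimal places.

296.25

Take in order of value per unit:
- C (143/15 per unit): all 15 → value 143, running total 143.00
- B (111/20 per unit): all 20 → value 111, running total 254.00
- A (78/24 per unit): 13 of 24 → value 13×78/24 = 42.2500, running total 296.25
Total 296.25.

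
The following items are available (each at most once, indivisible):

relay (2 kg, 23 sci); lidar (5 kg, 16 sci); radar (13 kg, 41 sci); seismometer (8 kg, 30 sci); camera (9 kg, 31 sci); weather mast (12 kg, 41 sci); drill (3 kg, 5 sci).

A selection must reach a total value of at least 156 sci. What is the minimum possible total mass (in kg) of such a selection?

Subsets with value ≥ 156, sorted by total mass:
- relay+lidar+radar+seismometer+weather mast+drill: mass 43, value 156
- relay+radar+seismometer+camera+weather mast: mass 44, value 166
- relay+lidar+radar+camera+weather mast+drill: mass 44, value 157
- relay+radar+seismometer+camera+weather mast+drill: mass 47, value 171
Minimum mass: 43 kg.

43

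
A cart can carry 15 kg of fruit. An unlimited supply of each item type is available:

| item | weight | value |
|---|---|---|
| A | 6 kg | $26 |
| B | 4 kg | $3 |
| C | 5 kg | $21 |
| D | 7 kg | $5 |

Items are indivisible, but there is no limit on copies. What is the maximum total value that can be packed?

$63

Best value-per-unit is A at 26/6; filling with it alone gives 2×26 = 52.
Optimal mix: 3×C → weight 15, value 63.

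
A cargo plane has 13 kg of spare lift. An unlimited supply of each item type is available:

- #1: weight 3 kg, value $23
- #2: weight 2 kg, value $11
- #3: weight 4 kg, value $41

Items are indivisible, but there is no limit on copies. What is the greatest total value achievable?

Best value-per-unit is #3 at 41/4, and filling with it alone uses weight 3×4=12. No mix of the others beats 3×41 = 123.

$123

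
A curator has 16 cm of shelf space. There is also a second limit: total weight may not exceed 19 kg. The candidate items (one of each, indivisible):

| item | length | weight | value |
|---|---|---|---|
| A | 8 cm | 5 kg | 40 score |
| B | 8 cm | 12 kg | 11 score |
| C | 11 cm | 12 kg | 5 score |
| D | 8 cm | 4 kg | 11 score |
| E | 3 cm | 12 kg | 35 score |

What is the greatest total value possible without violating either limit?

75 score

Feasible sets respecting both limits:
- A+E: length 11, weight 17, value 75
- A+B: length 16, weight 17, value 51
- A+D: length 16, weight 9, value 51
Best: 75 score.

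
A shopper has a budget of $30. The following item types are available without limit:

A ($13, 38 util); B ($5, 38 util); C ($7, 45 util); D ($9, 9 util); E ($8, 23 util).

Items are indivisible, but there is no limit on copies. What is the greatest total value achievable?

228 util

Best value-per-unit is B at 38/5, and filling with it alone uses cost 6×5=30. No mix of the others beats 6×38 = 228.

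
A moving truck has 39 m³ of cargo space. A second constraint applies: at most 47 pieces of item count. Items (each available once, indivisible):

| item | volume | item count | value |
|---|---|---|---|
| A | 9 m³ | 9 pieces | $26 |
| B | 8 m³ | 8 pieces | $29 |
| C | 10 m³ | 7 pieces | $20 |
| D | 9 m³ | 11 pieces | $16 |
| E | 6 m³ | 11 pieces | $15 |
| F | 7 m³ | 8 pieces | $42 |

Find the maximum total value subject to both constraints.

Feasible sets respecting both limits:
- A+B+D+E+F: volume 39, item count 47, value 128
- A+B+C+F: volume 34, item count 32, value 117
- A+B+D+F: volume 33, item count 36, value 113
- A+B+E+F: volume 30, item count 36, value 112
Best: $128.

$128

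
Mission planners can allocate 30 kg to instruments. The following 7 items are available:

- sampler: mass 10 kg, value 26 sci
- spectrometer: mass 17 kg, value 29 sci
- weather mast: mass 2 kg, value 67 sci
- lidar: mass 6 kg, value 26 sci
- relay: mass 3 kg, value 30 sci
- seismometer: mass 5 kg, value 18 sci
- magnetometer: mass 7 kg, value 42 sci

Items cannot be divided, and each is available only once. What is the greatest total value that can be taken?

This is a 0/1 knapsack; check combinations near the capacity.
- sampler+weather mast+lidar+relay+magnetometer: mass 10+2+6+3+7=28, value 26+67+26+30+42=191
- weather mast+lidar+relay+seismometer+magnetometer: mass 2+6+3+5+7=23, value 67+26+30+18+42=183
- sampler+weather mast+relay+seismometer+magnetometer: mass 10+2+3+5+7=27, value 26+67+30+18+42=183
- sampler+weather mast+lidar+seismometer+magnetometer: mass 10+2+6+5+7=30, value 26+67+26+18+42=179
- spectrometer+weather mast+relay+magnetometer: mass 17+2+3+7=29, value 29+67+30+42=168
Best: 191 sci.

191 sci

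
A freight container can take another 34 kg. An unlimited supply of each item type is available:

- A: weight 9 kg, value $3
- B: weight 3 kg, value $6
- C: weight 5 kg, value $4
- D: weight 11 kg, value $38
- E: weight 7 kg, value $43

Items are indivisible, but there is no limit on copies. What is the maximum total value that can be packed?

$184

Best value-per-unit is E at 43/7; filling with it alone gives 4×43 = 172.
Optimal mix: 2×B + 4×E → weight 34, value 184.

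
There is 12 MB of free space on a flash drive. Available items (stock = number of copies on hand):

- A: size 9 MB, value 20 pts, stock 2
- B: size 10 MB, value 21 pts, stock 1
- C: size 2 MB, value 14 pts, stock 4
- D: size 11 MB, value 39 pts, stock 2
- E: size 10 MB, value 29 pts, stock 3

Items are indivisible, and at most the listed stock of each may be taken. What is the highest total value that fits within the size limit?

Best selections within size 12 and stock limits:
- 4×C: size 8, value 56
- 1×C + 1×E: size 12, value 43
- 3×C: size 6, value 42
Best: 56 pts.

56 pts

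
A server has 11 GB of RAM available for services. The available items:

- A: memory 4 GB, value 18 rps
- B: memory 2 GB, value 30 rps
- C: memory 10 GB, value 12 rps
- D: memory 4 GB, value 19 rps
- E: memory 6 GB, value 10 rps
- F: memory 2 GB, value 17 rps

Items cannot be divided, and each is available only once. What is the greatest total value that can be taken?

Check high-value combinations within 11 GB:
- A+B+D: memory 4+2+4=10, value 18+30+19=67
- B+D+F: memory 2+4+2=8, value 30+19+17=66
- A+B+F: memory 4+2+2=8, value 18+30+17=65
- B+E+F: memory 2+6+2=10, value 30+10+17=57
Best: 67 rps.

67 rps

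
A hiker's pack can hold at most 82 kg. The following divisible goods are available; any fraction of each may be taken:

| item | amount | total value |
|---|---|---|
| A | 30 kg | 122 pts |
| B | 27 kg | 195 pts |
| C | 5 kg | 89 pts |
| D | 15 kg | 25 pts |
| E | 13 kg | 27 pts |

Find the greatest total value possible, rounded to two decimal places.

444.67

Take in order of value per unit:
- C (89/5 per unit): all 5 → value 89, running total 89.00
- B (195/27 per unit): all 27 → value 195, running total 284.00
- A (122/30 per unit): all 30 → value 122, running total 406.00
- E (27/13 per unit): all 13 → value 27, running total 433.00
- D (25/15 per unit): 7 of 15 → value 7×25/15 = 11.6667, running total 444.67
Total 444.67.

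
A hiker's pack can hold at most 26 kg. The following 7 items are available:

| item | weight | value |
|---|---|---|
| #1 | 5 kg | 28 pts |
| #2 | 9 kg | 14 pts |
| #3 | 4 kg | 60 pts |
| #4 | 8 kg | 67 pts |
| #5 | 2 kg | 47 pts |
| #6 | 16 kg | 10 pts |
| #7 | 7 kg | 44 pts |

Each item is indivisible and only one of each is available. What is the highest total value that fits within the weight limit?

246 pts

Check high-value combinations within 26 kg:
- #1+#3+#4+#5+#7: weight 5+4+8+2+7=26, value 28+60+67+47+44=246
- #3+#4+#5+#7: weight 4+8+2+7=21, value 60+67+47+44=218
- #1+#3+#4+#5: weight 5+4+8+2=19, value 28+60+67+47=202
- #1+#3+#4+#7: weight 5+4+8+7=24, value 28+60+67+44=199
- #2+#3+#4+#5: weight 9+4+8+2=23, value 14+60+67+47=188
Best: 246 pts.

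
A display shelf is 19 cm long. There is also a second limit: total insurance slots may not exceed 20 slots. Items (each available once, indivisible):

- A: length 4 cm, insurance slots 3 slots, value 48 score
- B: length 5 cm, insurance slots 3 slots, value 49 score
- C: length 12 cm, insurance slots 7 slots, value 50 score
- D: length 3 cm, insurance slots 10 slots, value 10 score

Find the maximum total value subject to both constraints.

Feasible sets respecting both limits:
- A+C+D: length 19, insurance slots 20, value 108
- A+B+D: length 12, insurance slots 16, value 107
- B+C: length 17, insurance slots 10, value 99
Best: 108 score.

108 score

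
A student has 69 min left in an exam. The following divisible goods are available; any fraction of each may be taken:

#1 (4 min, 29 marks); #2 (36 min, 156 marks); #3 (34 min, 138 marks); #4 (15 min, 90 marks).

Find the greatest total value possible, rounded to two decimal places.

Take in order of value per unit:
- #1 (29/4 per unit): all 4 → value 29, running total 29.00
- #4 (90/15 per unit): all 15 → value 90, running total 119.00
- #2 (156/36 per unit): all 36 → value 156, running total 275.00
- #3 (138/34 per unit): 14 of 34 → value 14×138/34 = 56.8235, running total 331.82
Total 331.82.

331.82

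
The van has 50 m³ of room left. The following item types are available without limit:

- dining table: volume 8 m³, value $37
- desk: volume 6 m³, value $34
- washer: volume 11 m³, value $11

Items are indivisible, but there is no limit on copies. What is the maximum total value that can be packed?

$275

Best value-per-unit is desk at 34/6; filling with it alone gives 8×34 = 272.
Optimal mix: 1×dining table + 7×desk → volume 50, value 275.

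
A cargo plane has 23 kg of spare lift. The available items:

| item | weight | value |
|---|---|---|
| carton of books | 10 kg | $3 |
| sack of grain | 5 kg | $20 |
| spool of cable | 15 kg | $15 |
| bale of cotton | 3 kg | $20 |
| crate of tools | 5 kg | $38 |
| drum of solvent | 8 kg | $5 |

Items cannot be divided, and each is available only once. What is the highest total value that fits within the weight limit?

$83

Check high-value combinations within 23 kg:
- sack of grain+bale of cotton+crate of tools+drum of solvent: weight 5+3+5+8=21, value 20+20+38+5=83
- carton of books+sack of grain+bale of cotton+crate of tools: weight 10+5+3+5=23, value 3+20+20+38=81
- sack of grain+bale of cotton+crate of tools: weight 5+3+5=13, value 20+20+38=78
Best: $83.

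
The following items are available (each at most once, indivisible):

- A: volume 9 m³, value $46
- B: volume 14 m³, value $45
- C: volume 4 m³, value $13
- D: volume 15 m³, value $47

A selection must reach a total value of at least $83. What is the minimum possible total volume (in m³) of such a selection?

Subsets with value ≥ 83, sorted by total volume:
- A+B: volume 23, value 91
- A+D: volume 24, value 93
- A+B+C: volume 27, value 104
Minimum volume: 23 m³.

23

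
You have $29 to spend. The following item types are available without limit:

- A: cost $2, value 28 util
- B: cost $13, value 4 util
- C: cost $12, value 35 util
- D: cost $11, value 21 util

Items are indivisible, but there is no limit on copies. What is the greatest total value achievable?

392 util

Best value-per-unit is A at 28/2, and filling with it alone uses cost 14×2=28. No mix of the others beats 14×28 = 392.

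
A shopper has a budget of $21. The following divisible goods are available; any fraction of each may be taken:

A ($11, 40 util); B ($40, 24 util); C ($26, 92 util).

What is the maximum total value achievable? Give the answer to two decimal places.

Take in order of value per unit:
- A (40/11 per unit): all 11 → value 40, running total 40.00
- C (92/26 per unit): 10 of 26 → value 10×92/26 = 35.3846, running total 75.38
Total 75.38.

75.38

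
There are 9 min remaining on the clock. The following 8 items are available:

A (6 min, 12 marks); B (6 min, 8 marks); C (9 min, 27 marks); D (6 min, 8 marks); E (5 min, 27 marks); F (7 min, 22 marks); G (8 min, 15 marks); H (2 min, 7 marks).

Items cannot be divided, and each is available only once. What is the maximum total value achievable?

Check high-value combinations within 9 min:
- E+H: time 5+2=7, value 27+7=34
- F+H: time 7+2=9, value 22+7=29
- E: time 5, value 27
- C: time 9, value 27
- F: time 7, value 22
Best: 34 marks.

34 marks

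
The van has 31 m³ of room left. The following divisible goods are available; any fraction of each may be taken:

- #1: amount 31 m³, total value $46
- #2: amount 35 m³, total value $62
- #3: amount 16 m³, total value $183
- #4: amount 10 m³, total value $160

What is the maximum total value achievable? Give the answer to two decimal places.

351.86

Take in order of value per unit:
- #4 (160/10 per unit): all 10 → value 160, running total 160.00
- #3 (183/16 per unit): all 16 → value 183, running total 343.00
- #2 (62/35 per unit): 5 of 35 → value 5×62/35 = 8.8571, running total 351.86
Total 351.86.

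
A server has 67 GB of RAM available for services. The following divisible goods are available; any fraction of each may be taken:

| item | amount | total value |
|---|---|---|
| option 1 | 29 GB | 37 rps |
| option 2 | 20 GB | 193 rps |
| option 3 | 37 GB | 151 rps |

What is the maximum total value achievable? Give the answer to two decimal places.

Take in order of value per unit:
- option 2 (193/20 per unit): all 20 → value 193, running total 193.00
- option 3 (151/37 per unit): all 37 → value 151, running total 344.00
- option 1 (37/29 per unit): 10 of 29 → value 10×37/29 = 12.7586, running total 356.76
Total 356.76.

356.76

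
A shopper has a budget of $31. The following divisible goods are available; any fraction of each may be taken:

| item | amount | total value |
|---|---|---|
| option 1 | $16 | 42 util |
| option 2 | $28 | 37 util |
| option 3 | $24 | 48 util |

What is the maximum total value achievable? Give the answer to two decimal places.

Take in order of value per unit:
- option 1 (42/16 per unit): all 16 → value 42, running total 42.00
- option 3 (48/24 per unit): 15 of 24 → value 15×48/24 = 30.0000, running total 72.00
Total 72.00.

72.00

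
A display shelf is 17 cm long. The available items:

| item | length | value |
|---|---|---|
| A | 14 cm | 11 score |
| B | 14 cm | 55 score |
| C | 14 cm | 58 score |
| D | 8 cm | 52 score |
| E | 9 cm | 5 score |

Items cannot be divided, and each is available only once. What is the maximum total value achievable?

Check high-value combinations within 17 cm:
- C: length 14, value 58
- D+E: length 8+9=17, value 52+5=57
- B: length 14, value 55
- D: length 8, value 52
- A: length 14, value 11
Best: 58 score.

58 score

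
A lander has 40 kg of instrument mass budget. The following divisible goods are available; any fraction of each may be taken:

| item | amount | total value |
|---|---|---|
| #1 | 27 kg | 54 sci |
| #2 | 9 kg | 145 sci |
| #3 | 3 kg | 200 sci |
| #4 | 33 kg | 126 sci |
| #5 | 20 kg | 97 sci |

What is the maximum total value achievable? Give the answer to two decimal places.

472.55

Take in order of value per unit:
- #3 (200/3 per unit): all 3 → value 200, running total 200.00
- #2 (145/9 per unit): all 9 → value 145, running total 345.00
- #5 (97/20 per unit): all 20 → value 97, running total 442.00
- #4 (126/33 per unit): 8 of 33 → value 8×126/33 = 30.5455, running total 472.55
Total 472.55.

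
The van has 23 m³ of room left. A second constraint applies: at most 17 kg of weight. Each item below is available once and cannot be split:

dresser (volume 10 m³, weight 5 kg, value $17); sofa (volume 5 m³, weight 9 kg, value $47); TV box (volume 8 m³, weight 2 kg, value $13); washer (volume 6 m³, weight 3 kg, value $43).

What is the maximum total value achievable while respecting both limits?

Feasible sets respecting both limits:
- dresser+sofa+washer: volume 21, weight 17, value 107
- sofa+TV box+washer: volume 19, weight 14, value 103
- sofa+washer: volume 11, weight 12, value 90
Best: $107.

$107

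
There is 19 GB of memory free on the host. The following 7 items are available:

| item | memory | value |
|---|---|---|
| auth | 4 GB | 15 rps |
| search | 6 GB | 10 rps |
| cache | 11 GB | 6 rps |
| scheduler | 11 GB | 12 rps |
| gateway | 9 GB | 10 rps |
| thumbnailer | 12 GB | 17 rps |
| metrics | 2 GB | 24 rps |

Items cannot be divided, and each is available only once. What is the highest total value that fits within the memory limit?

56 rps

This is a 0/1 knapsack; check combinations near the capacity.
- auth+thumbnailer+metrics: memory 4+12+2=18, value 15+17+24=56
- auth+scheduler+metrics: memory 4+11+2=17, value 15+12+24=51
- auth+search+metrics: memory 4+6+2=12, value 15+10+24=49
- auth+gateway+metrics: memory 4+9+2=15, value 15+10+24=49
Best: 56 rps.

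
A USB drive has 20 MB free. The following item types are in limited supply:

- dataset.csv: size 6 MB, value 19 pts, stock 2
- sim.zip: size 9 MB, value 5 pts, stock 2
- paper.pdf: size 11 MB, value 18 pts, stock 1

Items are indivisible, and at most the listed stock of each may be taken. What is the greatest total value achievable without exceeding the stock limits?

Top feasible selections:
- 2×dataset.csv: size 12, value 38
- 1×dataset.csv + 1×paper.pdf: size 17, value 37
- 1×dataset.csv + 1×sim.zip: size 15, value 24
Best: 38 pts.

38 pts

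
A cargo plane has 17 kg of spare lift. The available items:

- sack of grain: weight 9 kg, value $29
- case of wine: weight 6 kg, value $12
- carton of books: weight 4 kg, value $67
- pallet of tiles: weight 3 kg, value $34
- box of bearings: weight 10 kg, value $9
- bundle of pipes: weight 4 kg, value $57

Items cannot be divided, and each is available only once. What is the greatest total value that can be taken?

$170

Check high-value combinations within 17 kg:
- case of wine+carton of books+pallet of tiles+bundle of pipes: weight 6+4+3+4=17, value 12+67+34+57=170
- carton of books+pallet of tiles+bundle of pipes: weight 4+3+4=11, value 67+34+57=158
- sack of grain+carton of books+bundle of pipes: weight 9+4+4=17, value 29+67+57=153
- case of wine+carton of books+bundle of pipes: weight 6+4+4=14, value 12+67+57=136
Best: $170.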